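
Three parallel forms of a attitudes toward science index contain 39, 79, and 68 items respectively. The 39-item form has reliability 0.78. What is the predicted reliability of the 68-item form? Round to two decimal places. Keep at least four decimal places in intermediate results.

0.86

The 79-item form is not needed; work directly from the 39-item form with n = 68/39 = 1.7436.
r_{68} = n·r / (1 + (n − 1)·r) = 1.3600 / 1.5800 ≈ 0.8608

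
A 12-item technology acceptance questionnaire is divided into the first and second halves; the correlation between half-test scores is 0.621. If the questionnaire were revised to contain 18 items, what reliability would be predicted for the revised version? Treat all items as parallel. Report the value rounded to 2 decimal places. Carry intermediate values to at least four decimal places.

0.83

Full-test reliability from the split-half r: r_full = 2(0.621)/(1 + 0.621) = 0.7662
Length factor from 12 to 18 items: n = 18/12 = 1.5000
r_new = n·r_full / (1 + (n − 1)·r_full) = 1.1493 / 1.3831 ≈ 0.8310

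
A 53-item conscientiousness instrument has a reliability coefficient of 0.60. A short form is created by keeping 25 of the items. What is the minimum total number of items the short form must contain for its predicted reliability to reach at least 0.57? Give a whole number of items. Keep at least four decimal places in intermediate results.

First, r for the 25-item form: n = 25/53 = 0.4717, so r_25 = 0.4717·0.60/(1 + (0.4717 − 1)·0.60) = 0.4144
Then solve for n' with r_old = 0.4144, r_target = 0.57: n' = 0.57(1 − 0.4144)/[0.4144(1 − 0.57)] = 1.8732
Items = 1.8732 × 25 ≈ 46.83 → 47

47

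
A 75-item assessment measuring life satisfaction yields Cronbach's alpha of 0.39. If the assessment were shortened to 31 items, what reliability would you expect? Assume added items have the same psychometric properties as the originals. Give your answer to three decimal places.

0.209

The new length is 31/75 = 0.4133 times the old.
Spearman-Brown: r_new = n·r / (1 + (n − 1)·r)
r_new = (0.4133 × 0.39) / (1 + (0.4133 − 1) × 0.39)
r_new = 0.1612 / 0.7712 ≈ 0.2090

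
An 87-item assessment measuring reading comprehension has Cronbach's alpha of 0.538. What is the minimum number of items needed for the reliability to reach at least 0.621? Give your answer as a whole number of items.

123

Rearranging the Spearman-Brown formula for n,
n = r*(1 − r) / [ r (1 − r*) ]
n = [0.621 × 0.462] / [0.538 × 0.379]
n = 0.286902 / 0.203902 ≈ 1.4071
1.4071 × 87 = 122.42 → 123 items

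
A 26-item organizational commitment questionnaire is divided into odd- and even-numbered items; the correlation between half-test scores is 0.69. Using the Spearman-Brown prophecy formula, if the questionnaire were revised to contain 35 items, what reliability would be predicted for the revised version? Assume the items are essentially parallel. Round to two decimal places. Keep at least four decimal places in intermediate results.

Spearman-Brown correction (n = 2): r_full = 2·0.69/(1 + 0.69) = 0.8166
Length factor from 26 to 35 items: n = 35/26 = 1.3462
r_new = n·r_full / (1 + (n − 1)·r_full) = 1.0993 / 1.2827 ≈ 0.8570

0.86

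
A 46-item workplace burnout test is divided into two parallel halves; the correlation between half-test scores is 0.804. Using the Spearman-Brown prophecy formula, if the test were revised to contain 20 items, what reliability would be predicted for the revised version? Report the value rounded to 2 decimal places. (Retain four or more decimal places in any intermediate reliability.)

0.78

Spearman-Brown correction (n = 2): r_full = 2·0.804/(1 + 0.804) = 0.8914
Then adjust to 20 items: n = 20/46 = 0.4348
r_new = n·r_full / (1 + (n − 1)·r_full) = 0.3876 / 0.4962 ≈ 0.7811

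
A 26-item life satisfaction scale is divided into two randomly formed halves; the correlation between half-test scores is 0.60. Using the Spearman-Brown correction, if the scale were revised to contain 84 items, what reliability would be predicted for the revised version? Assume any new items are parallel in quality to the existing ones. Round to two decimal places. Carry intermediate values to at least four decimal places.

Full-test reliability from the split-half r: r_full = 2(0.60)/(1 + 0.60) = 0.7500
Length factor from 26 to 84 items: n = 84/26 = 3.2308
r_new = n·r_full / (1 + (n − 1)·r_full) = 2.4231 / 2.6731 ≈ 0.9065

0.91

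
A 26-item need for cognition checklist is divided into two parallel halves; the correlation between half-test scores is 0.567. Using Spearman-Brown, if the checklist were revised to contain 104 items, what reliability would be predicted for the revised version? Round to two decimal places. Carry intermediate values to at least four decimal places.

Full-test reliability from the split-half r: r_full = 2(0.567)/(1 + 0.567) = 0.7237
Length factor from 26 to 104 items: n = 104/26 = 4.0000
r_new = n·r_full / (1 + (n − 1)·r_full) = 2.8948 / 3.1711 ≈ 0.9129

0.91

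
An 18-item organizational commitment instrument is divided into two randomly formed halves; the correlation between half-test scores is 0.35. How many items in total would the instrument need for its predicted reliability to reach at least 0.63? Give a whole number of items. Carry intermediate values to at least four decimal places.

Corrected full-test reliability: r_full = 2 × 0.35 / (1 + 0.35) ≈ 0.5185
Solve Spearman-Brown for n: n = 0.63(1 − 0.5185) / [0.5185(1 − 0.63)] = 1.5812
Required items = 1.5812 × 18 = 28.46, so 29 items.

29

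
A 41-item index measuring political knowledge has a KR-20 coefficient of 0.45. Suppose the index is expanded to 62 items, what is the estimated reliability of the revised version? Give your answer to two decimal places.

The new length is 62/41 = 1.5122 times the old.
Spearman-Brown: r_new = n·r / (1 + (n − 1)·r)
r_new = 1.5122·0.45 / [1 + (1.5122 − 1)·0.45]
r_new = 0.6805 / 1.2305 ≈ 0.5530

0.55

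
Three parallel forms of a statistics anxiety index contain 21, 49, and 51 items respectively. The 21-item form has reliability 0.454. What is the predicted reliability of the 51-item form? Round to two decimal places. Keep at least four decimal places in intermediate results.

The 49-item form is not needed; work directly from the 21-item form with n = 51/21 = 2.4286.
r_{51} = n·r / (1 + (n − 1)·r) = 1.1026 / 1.6486 ≈ 0.6688

0.67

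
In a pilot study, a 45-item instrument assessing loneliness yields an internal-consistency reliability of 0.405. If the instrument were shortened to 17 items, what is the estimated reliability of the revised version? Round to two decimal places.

Length ratio n = 17/45 = 0.3778
r_new = 0.3778·0.405 / [1 + (0.3778 − 1)·0.405]
r_new = 0.1530 / 0.7480 ≈ 0.2045

0.20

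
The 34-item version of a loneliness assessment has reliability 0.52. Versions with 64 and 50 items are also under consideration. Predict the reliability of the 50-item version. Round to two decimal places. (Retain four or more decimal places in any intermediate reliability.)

0.61

Only the ratio of lengths matters: n = 50/34 = 1.4706
r_{50} = n·r / (1 + (n − 1)·r) = 0.7647 / 1.2447 ≈ 0.6144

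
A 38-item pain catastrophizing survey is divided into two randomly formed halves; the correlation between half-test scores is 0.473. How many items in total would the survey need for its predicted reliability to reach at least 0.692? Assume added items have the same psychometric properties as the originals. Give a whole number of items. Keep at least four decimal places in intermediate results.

Corrected full-test reliability: r_full = 2 × 0.473 / (1 + 0.473) ≈ 0.6422
n = r_tgt(1 − r_full) / [r_full(1 − r_tgt)] = 0.692 × 0.3578 / (0.6422 × 0.308) ≈ 1.2518
Items = 1.2518 × 38 ≈ 47.57 → 48

48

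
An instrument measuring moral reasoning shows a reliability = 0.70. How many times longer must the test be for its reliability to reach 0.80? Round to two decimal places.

Spearman-Brown solved for the length factor n:
n = r_target (1 − r_old) / [ r_old (1 − r_target) ]
n = 0.80 × (1 − 0.70) / [ 0.70 × (1 − 0.80) ]
n = 0.2400 / 0.1400 ≈ 1.7143

1.71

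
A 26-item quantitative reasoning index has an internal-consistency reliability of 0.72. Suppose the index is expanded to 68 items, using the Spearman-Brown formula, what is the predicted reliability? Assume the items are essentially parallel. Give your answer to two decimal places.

0.87

The new length is 68/26 = 2.6154 times the old.
r_new = (2.6154 × 0.72) / (1 + (2.6154 − 1) × 0.72)
r_new = 1.8831 / 2.1631 ≈ 0.8706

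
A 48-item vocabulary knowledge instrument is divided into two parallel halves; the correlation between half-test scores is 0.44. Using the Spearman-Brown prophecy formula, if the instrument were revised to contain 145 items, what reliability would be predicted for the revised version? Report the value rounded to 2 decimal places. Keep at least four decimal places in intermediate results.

First correct the split-half correlation to full-test reliability: r_full = 2 × 0.44 / (1 + 0.44) ≈ 0.6111
Then adjust to 145 items: n = 145/48 = 3.0208
r_new = n·r_full / (1 + (n − 1)·r_full) = 1.8460 / 2.2349 ≈ 0.8260

0.83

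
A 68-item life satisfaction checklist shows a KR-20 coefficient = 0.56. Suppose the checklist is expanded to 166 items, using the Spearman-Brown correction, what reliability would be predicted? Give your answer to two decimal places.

0.76

Length ratio n = 166/68 = 2.4412
r_new = (2.4412 × 0.56) / (1 + (2.4412 − 1) × 0.56)
     = 1.3671 / 1.8071 = 0.7565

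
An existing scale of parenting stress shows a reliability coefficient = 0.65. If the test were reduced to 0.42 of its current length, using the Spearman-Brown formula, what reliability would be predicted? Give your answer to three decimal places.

0.438

Apply the Spearman-Brown prophecy formula, r' = nr / [1 + (n − 1)r]:
r_new = 0.42·0.65 / [1 + (0.42 − 1)·0.65]
r_new = 0.2730 / 0.6230 ≈ 0.4382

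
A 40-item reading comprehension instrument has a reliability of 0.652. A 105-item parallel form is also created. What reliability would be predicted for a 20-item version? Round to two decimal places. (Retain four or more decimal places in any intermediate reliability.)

0.48

The 105-item form is not needed; work directly from the 40-item form with n = 20/40 = 0.5000.
r_{20} = n·r / (1 + (n − 1)·r) = 0.3260 / 0.6740 ≈ 0.4837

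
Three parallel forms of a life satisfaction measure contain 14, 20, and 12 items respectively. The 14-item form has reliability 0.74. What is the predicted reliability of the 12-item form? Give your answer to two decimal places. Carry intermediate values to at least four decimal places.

The 20-item form is not needed; work directly from the 14-item form with n = 12/14 = 0.8571.
r_{12} = n·r / (1 + (n − 1)·r) = 0.6343 / 0.8943 ≈ 0.7093

0.71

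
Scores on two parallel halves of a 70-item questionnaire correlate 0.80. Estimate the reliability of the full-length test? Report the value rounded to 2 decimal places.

r_full = 2r_hh / (1 + r_hh) = 2 × 0.80 / (1 + 0.80)
       = 1.6000 / 1.8000 = 0.8889

0.89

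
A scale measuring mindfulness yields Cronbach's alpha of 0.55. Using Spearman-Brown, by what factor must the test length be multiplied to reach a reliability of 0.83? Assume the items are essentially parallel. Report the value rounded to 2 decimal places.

3.99

Spearman-Brown solved for the length factor n:
n = r_target (1 − r_old) / [ r_old (1 − r_target) ]
n = 0.83 × (1 − 0.55) / [ 0.55 × (1 − 0.83) ]
n = 0.3735 / 0.0935 ≈ 3.9947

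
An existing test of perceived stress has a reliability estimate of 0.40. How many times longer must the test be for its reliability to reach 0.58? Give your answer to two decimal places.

n = [0.58 × 0.60] / [0.40 × 0.42]
  = 0.3480 / 0.1680 = 2.0714

2.07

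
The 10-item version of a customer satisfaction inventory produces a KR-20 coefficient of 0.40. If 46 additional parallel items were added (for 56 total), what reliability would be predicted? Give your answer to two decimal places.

0.79

n = 56/10 = 5.6
r_new = 5.6·0.40 / [1 + (5.6 − 1)·0.40]
     = 2.2400 / 2.8400 = 0.7887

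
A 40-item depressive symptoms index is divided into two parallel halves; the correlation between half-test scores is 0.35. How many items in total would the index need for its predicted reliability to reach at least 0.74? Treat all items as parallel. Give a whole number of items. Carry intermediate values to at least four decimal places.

106

r_full = 2(0.35)/(1 + 0.35) = 0.5185
n = r_tgt(1 − r_full) / [r_full(1 − r_tgt)] = 0.74 × 0.4815 / (0.5185 × 0.26) ≈ 2.6431
Required items = 2.6431 × 40 = 105.72, so 106 items.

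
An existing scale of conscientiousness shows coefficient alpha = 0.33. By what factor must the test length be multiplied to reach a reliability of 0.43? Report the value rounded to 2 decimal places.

Invert Spearman-Brown to solve for n:
n = r_target (1 − r_old) / [ r_old (1 − r_target) ]
n = [0.43 × 0.67] / [0.33 × 0.57]
  = 0.2881 / 0.1881 = 1.5316

1.53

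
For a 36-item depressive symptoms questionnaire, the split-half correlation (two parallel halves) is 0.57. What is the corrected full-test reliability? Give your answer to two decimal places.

0.73

r_full = 2(0.57) / (1 + 0.57)
       = 1.1400 / 1.5700 = 0.7261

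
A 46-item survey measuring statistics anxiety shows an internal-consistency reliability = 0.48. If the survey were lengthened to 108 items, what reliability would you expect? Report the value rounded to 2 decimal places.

n = 108/46 = 2.3478
Spearman-Brown: r_new = n·r / (1 + (n − 1)·r)
r_new = (2.3478 × 0.48) / (1 + (2.3478 − 1) × 0.48)
     = 1.1269 / 1.6469 = 0.6843

0.68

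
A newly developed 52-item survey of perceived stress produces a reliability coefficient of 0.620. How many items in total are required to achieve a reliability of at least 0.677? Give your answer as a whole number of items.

67

n = [0.677 × 0.380] / [0.620 × 0.323]
n = 0.257260 / 0.200260 ≈ 1.2846
Items needed = n × 52 = 1.2846 × 52 ≈ 66.80 → round up to 67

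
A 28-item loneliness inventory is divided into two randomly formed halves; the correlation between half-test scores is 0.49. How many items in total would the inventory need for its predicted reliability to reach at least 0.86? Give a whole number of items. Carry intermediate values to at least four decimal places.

r_full = 2(0.49)/(1 + 0.49) = 0.6577
n = r_tgt(1 − r_full) / [r_full(1 − r_tgt)] = 0.86 × 0.3423 / (0.6577 × 0.14) ≈ 3.1971
Required items = 3.1971 × 28 = 89.52, so 90 items.

90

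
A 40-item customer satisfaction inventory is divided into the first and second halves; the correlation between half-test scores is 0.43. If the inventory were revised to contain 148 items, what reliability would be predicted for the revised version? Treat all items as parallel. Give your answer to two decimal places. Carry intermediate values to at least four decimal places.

0.85

First correct the split-half correlation to full-test reliability: r_full = 2 × 0.43 / (1 + 0.43) ≈ 0.6014
Then adjust to 148 items: n = 148/40 = 3.7000
r_new = n·r_full / (1 + (n − 1)·r_full) = 2.2252 / 2.6238 ≈ 0.8481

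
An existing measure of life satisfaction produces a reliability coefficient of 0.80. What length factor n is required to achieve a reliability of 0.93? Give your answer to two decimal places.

3.32

n = [0.93 × 0.20] / [0.80 × 0.07]
  = 0.1860 / 0.0560 = 3.3214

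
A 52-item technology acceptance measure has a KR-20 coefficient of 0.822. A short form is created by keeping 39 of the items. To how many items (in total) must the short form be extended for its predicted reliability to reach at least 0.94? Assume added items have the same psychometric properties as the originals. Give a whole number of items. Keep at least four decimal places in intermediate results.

Short-form reliability: n = 39/52 = 0.7500; r_39 = n·r/(1+(n−1)r) ≈ 0.7760
Then solve for n' with r_old = 0.7760, r_target = 0.94: n' = 0.94(1 − 0.7760)/[0.7760(1 − 0.94)] = 4.5223
Total items = 4.5223 × 39 = 176.37, rounded up to 177.

177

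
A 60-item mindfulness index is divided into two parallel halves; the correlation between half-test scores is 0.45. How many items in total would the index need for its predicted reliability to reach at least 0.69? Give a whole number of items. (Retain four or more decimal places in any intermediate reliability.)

82

Corrected full-test reliability: r_full = 2 × 0.45 / (1 + 0.45) ≈ 0.6207
n = r_tgt(1 − r_full) / [r_full(1 − r_tgt)] = 0.69 × 0.3793 / (0.6207 × 0.31) ≈ 1.3602
Items = 1.3602 × 60 ≈ 81.61 → 82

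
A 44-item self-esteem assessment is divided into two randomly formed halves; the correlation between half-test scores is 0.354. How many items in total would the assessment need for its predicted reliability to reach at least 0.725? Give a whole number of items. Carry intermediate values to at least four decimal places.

106

r_full = 2(0.354)/(1 + 0.354) = 0.5229
n = r_tgt(1 − r_full) / [r_full(1 − r_tgt)] = 0.725 × 0.4771 / (0.5229 × 0.275) ≈ 2.4054
Required items = 2.4054 × 44 = 105.84, so 106 items.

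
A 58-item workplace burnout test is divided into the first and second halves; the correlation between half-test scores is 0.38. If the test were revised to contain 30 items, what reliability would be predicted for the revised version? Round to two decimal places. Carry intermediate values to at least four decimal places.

Spearman-Brown correction (n = 2): r_full = 2·0.38/(1 + 0.38) = 0.5507
Length factor from 58 to 30 items: n = 30/58 = 0.5172
r_new = n·r_full / (1 + (n − 1)·r_full) = 0.2848 / 0.7341 ≈ 0.3880

0.39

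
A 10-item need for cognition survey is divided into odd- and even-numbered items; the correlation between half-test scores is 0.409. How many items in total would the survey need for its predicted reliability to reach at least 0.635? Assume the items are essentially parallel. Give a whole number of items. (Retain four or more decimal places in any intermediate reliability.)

Corrected full-test reliability: r_full = 2 × 0.409 / (1 + 0.409) ≈ 0.5806
Solve Spearman-Brown for n: n = 0.635(1 − 0.5806) / [0.5806(1 − 0.635)] = 1.2567
Required items = 1.2567 × 10 = 12.57, so 13 items.

13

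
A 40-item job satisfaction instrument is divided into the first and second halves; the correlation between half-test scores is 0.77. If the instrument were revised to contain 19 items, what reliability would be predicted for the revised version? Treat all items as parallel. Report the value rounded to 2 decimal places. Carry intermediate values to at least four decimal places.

Full-test reliability from the split-half r: r_full = 2(0.77)/(1 + 0.77) = 0.8701
Length factor from 40 to 19 items: n = 19/40 = 0.4750
r_new = n·r_full / (1 + (n − 1)·r_full) = 0.4133 / 0.5432 ≈ 0.7609

0.76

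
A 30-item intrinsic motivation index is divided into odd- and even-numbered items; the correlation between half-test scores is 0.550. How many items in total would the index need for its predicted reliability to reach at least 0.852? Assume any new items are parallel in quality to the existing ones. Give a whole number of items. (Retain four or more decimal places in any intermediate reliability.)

Corrected full-test reliability: r_full = 2 × 0.550 / (1 + 0.550) ≈ 0.7097
n = r_tgt(1 − r_full) / [r_full(1 − r_tgt)] = 0.852 × 0.2903 / (0.7097 × 0.148) ≈ 2.3548
Items = 2.3548 × 30 ≈ 70.64 → 71

71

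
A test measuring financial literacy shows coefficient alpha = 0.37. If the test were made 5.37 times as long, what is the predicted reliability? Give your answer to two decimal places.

Spearman-Brown: r_new = n·r / (1 + (n − 1)·r)
r_new = 5.37·0.37 / [1 + (5.37 − 1)·0.37]
     = 1.9869 / 2.6169 = 0.7593

0.76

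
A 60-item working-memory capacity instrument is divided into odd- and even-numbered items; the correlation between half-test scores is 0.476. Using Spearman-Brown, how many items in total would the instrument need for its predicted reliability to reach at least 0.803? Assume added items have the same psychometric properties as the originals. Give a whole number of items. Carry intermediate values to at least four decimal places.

r_full = 2(0.476)/(1 + 0.476) = 0.6450
Solve Spearman-Brown for n: n = 0.803(1 − 0.6450) / [0.6450(1 − 0.803)] = 2.2435
Required items = 2.2435 × 60 = 134.61, so 135 items.

135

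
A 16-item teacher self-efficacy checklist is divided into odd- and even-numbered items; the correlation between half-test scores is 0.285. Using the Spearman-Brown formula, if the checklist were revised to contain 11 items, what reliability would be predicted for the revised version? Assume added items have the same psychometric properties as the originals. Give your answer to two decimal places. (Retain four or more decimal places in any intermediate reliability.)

0.35

First correct the split-half correlation to full-test reliability: r_full = 2 × 0.285 / (1 + 0.285) ≈ 0.4436
Length factor from 16 to 11 items: n = 11/16 = 0.6875
r_new = n·r_full / (1 + (n − 1)·r_full) = 0.3050 / 0.8614 ≈ 0.3541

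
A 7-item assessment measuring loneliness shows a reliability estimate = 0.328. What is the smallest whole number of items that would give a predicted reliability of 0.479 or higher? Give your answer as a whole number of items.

Rearranging the Spearman-Brown formula for n,
n = r_target (1 − r_old) / [ r_old (1 − r_target) ]
n = 0.479 × (1 − 0.328) / [ 0.328 × (1 − 0.479) ]
n = 0.321888 / 0.170888 ≈ 1.8836
So the test needs 1.8836 × 7 ≈ 13.19 items; rounding up, 14.

14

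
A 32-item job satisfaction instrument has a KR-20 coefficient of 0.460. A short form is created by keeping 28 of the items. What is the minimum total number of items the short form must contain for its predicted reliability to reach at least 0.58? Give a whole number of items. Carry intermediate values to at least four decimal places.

52

Short-form reliability: n = 28/32 = 0.8750; r_28 = n·r/(1+(n−1)r) ≈ 0.4271
Length factor from the short form to reach 0.58: n' = 0.58(1 − 0.4271) / [0.4271(1 − 0.58)] ≈ 1.8524
Total items = 1.8524 × 28 = 51.87, rounded up to 52.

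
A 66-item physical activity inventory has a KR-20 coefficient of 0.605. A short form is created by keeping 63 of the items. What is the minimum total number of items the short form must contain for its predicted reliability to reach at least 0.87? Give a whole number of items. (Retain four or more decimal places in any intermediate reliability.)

First, r for the 63-item form: n = 63/66 = 0.9545, so r_63 = 0.9545·0.605/(1 + (0.9545 − 1)·0.605) = 0.5938
Then solve for n' with r_old = 0.5938, r_target = 0.87: n' = 0.87(1 − 0.5938)/[0.5938(1 − 0.87)] = 4.5780
Total items = 4.5780 × 63 = 288.41, rounded up to 289.

289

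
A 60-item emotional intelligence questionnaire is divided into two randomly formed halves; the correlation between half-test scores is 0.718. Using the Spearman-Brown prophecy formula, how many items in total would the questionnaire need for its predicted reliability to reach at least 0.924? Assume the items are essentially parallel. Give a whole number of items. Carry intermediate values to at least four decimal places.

Corrected full-test reliability: r_full = 2 × 0.718 / (1 + 0.718) ≈ 0.8359
n = r_tgt(1 − r_full) / [r_full(1 − r_tgt)] = 0.924 × 0.1641 / (0.8359 × 0.076) ≈ 2.3868
Items = 2.3868 × 60 ≈ 143.21 → 144

144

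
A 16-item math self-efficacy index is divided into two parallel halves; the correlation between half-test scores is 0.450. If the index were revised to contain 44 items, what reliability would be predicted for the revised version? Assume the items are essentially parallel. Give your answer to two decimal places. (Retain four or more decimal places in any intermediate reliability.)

0.82

Spearman-Brown correction (n = 2): r_full = 2·0.450/(1 + 0.450) = 0.6207
Then adjust to 44 items: n = 44/16 = 2.7500
r_new = n·r_full / (1 + (n − 1)·r_full) = 1.7069 / 2.0862 ≈ 0.8182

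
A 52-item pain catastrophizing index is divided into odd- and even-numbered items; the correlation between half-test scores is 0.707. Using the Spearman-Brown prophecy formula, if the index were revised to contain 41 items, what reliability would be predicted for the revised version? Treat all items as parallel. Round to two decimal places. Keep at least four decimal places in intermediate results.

0.79

Full-test reliability from the split-half r: r_full = 2(0.707)/(1 + 0.707) = 0.8284
Then adjust to 41 items: n = 41/52 = 0.7885
r_new = n·r_full / (1 + (n − 1)·r_full) = 0.6532 / 0.8248 ≈ 0.7919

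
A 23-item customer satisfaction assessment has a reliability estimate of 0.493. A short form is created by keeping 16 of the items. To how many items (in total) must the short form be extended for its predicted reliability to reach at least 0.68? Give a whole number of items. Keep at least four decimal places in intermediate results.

Short-form reliability: n = 16/23 = 0.6957; r_16 = n·r/(1+(n−1)r) ≈ 0.4035
Then solve for n' with r_old = 0.4035, r_target = 0.68: n' = 0.68(1 − 0.4035)/[0.4035(1 − 0.68)] = 3.1414
Items = 3.1414 × 16 ≈ 50.26 → 51

51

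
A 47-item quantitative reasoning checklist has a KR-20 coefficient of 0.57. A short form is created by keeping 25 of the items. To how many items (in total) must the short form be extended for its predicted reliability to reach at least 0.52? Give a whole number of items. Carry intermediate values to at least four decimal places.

First, r for the 25-item form: n = 25/47 = 0.5319, so r_25 = 0.5319·0.57/(1 + (0.5319 − 1)·0.57) = 0.4135
Length factor from the short form to reach 0.52: n' = 0.52(1 − 0.4135) / [0.4135(1 − 0.52)] ≈ 1.5366
Items = 1.5366 × 25 ≈ 38.41 → 39

39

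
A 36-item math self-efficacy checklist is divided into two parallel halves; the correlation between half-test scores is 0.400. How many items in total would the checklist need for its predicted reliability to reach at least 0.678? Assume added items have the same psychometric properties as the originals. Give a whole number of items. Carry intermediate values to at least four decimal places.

57

r_full = 2(0.400)/(1 + 0.400) = 0.5714
n = r_tgt(1 − r_full) / [r_full(1 − r_tgt)] = 0.678 × 0.4286 / (0.5714 × 0.322) ≈ 1.5794
Items = 1.5794 × 36 ≈ 56.86 → 57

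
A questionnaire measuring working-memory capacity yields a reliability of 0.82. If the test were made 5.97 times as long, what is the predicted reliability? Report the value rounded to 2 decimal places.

Apply the Spearman-Brown prophecy formula, r' = nr / [1 + (n − 1)r]:
r_new = 5.97·0.82 / [1 + (5.97 − 1)·0.82]
r_new = 4.8954 / 5.0754 ≈ 0.9645

0.96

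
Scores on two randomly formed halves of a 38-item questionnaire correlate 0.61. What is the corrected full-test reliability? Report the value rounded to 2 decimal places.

r_full = 2(0.61) / (1 + 0.61)
       = 1.2200 / 1.6100 = 0.7578

0.76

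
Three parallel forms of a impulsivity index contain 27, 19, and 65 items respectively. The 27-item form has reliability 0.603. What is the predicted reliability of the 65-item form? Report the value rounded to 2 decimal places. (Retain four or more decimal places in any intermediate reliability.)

The 19-item form is not needed; work directly from the 27-item form with n = 65/27 = 2.4074.
r_{65} = n·r / (1 + (n − 1)·r) = 1.4517 / 1.8487 ≈ 0.7853

0.79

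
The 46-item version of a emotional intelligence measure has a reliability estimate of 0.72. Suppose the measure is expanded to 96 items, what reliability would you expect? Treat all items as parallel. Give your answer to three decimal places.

Length ratio n = 96/46 = 2.087
r_new = (2.087 × 0.72) / (1 + (2.087 − 1) × 0.72)
     = 1.5026 / 1.7826 = 0.8429

0.843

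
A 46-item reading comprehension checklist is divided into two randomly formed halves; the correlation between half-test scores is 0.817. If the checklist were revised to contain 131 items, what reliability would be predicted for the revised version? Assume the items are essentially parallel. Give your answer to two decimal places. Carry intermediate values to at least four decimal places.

0.96

First correct the split-half correlation to full-test reliability: r_full = 2 × 0.817 / (1 + 0.817) ≈ 0.8993
Length factor from 46 to 131 items: n = 131/46 = 2.8478
r_new = n·r_full / (1 + (n − 1)·r_full) = 2.5610 / 2.6617 ≈ 0.9622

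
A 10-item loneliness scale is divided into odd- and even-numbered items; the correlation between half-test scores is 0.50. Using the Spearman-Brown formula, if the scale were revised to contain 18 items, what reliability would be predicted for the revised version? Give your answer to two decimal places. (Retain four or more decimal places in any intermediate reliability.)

Spearman-Brown correction (n = 2): r_full = 2·0.50/(1 + 0.50) = 0.6667
Then adjust to 18 items: n = 18/10 = 1.8000
r_new = n·r_full / (1 + (n − 1)·r_full) = 1.2001 / 1.5334 ≈ 0.7826

0.78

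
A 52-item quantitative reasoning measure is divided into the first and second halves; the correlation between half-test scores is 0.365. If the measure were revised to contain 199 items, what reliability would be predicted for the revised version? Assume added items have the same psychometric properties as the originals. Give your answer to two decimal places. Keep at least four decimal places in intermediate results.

0.81

Full-test reliability from the split-half r: r_full = 2(0.365)/(1 + 0.365) = 0.5348
Length factor from 52 to 199 items: n = 199/52 = 3.8269
r_new = n·r_full / (1 + (n − 1)·r_full) = 2.0466 / 2.5118 ≈ 0.8148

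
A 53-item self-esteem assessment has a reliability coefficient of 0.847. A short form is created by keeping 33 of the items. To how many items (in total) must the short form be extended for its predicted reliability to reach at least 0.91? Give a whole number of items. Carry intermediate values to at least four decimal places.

First, r for the 33-item form: n = 33/53 = 0.6226, so r_33 = 0.6226·0.847/(1 + (0.6226 − 1)·0.847) = 0.7751
Then solve for n' with r_old = 0.7751, r_target = 0.91: n' = 0.91(1 − 0.7751)/[0.7751(1 − 0.91)] = 2.9338
Total items = 2.9338 × 33 = 96.82, rounded up to 97.

97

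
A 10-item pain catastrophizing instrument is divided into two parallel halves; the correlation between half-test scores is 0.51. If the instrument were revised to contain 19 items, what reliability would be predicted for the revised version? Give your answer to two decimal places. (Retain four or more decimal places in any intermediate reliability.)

0.80

Spearman-Brown correction (n = 2): r_full = 2·0.51/(1 + 0.51) = 0.6755
Then adjust to 19 items: n = 19/10 = 1.9000
r_new = n·r_full / (1 + (n − 1)·r_full) = 1.2834 / 1.6079 ≈ 0.7982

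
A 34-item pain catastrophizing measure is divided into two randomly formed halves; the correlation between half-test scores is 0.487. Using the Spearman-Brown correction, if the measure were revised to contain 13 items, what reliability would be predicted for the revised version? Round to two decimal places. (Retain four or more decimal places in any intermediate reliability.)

0.42

First correct the split-half correlation to full-test reliability: r_full = 2 × 0.487 / (1 + 0.487) ≈ 0.6550
Length factor from 34 to 13 items: n = 13/34 = 0.3824
r_new = n·r_full / (1 + (n − 1)·r_full) = 0.2505 / 0.5955 ≈ 0.4207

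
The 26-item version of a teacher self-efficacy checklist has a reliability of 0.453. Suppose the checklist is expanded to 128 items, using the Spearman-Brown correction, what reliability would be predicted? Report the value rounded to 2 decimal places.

0.80

n = 128/26 = 4.9231
Apply the Spearman-Brown prophecy formula, r' = nr / [1 + (n − 1)r]:
r_new = 4.9231·0.453 / [1 + (4.9231 − 1)·0.453]
     = 2.2302 / 2.7772 = 0.8030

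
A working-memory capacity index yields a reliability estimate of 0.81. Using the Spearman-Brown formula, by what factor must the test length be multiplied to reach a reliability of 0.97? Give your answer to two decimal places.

n = [0.97 × 0.19] / [0.81 × 0.03]
  = 0.1843 / 0.0243 = 7.5844

7.58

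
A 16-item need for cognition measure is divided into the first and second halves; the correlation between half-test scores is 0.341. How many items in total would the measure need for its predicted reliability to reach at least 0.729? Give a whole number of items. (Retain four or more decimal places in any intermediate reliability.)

Corrected full-test reliability: r_full = 2 × 0.341 / (1 + 0.341) ≈ 0.5086
n = r_tgt(1 − r_full) / [r_full(1 − r_tgt)] = 0.729 × 0.4914 / (0.5086 × 0.271) ≈ 2.5991
Items = 2.5991 × 16 ≈ 41.59 → 42

42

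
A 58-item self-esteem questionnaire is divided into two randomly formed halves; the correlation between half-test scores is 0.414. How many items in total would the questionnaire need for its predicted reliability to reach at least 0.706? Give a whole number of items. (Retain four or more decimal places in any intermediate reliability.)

Corrected full-test reliability: r_full = 2 × 0.414 / (1 + 0.414) ≈ 0.5856
n = r_tgt(1 − r_full) / [r_full(1 − r_tgt)] = 0.706 × 0.4144 / (0.5856 × 0.294) ≈ 1.6993
Required items = 1.6993 × 58 = 98.56, so 99 items.

99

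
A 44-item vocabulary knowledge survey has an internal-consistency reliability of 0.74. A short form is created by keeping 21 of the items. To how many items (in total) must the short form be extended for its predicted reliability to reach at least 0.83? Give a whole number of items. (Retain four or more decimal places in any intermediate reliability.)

76

First, r for the 21-item form: n = 21/44 = 0.4773, so r_21 = 0.4773·0.74/(1 + (0.4773 − 1)·0.74) = 0.5760
Then solve for n' with r_old = 0.5760, r_target = 0.83: n' = 0.83(1 − 0.5760)/[0.5760(1 − 0.83)] = 3.5940
Items = 3.5940 × 21 ≈ 75.47 → 76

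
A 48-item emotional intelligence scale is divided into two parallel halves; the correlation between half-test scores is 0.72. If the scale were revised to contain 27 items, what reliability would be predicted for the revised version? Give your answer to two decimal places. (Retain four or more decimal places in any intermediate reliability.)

Full-test reliability from the split-half r: r_full = 2(0.72)/(1 + 0.72) = 0.8372
Then adjust to 27 items: n = 27/48 = 0.5625
r_new = n·r_full / (1 + (n − 1)·r_full) = 0.4709 / 0.6337 ≈ 0.7431

0.74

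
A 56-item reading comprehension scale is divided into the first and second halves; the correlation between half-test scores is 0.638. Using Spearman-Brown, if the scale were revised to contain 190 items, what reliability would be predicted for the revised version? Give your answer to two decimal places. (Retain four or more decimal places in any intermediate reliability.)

0.92

Spearman-Brown correction (n = 2): r_full = 2·0.638/(1 + 0.638) = 0.7790
Then adjust to 190 items: n = 190/56 = 3.3929
r_new = n·r_full / (1 + (n − 1)·r_full) = 2.6431 / 2.8641 ≈ 0.9228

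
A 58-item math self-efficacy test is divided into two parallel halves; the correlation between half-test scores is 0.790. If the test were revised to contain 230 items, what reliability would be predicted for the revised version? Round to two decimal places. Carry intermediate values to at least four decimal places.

0.97

Spearman-Brown correction (n = 2): r_full = 2·0.790/(1 + 0.790) = 0.8827
Then adjust to 230 items: n = 230/58 = 3.9655
r_new = n·r_full / (1 + (n − 1)·r_full) = 3.5003 / 3.6176 ≈ 0.9676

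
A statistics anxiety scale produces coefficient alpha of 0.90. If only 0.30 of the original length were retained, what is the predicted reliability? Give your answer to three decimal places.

0.730

Spearman-Brown: r_new = n·r / (1 + (n − 1)·r)
r_new = (0.3 × 0.90) / (1 + (0.3 − 1) × 0.90)
r_new = 0.2700 / 0.3700 ≈ 0.7297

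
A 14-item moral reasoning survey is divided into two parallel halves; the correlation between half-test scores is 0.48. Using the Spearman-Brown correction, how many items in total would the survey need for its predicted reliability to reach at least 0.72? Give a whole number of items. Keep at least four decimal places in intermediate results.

20

r_full = 2(0.48)/(1 + 0.48) = 0.6486
Solve Spearman-Brown for n: n = 0.72(1 − 0.6486) / [0.6486(1 − 0.72)] = 1.3932
Items = 1.3932 × 14 ≈ 19.50 → 20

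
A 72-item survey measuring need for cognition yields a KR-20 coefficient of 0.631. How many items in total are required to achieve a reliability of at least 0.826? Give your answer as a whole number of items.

200

Invert Spearman-Brown to solve for n:
n = r_target (1 − r_old) / [ r_old (1 − r_target) ]
n = 0.826 × (1 − 0.631) / [ 0.631 × (1 − 0.826) ]
  = 0.304794 / 0.109794 = 2.7761
Items needed = n × 72 = 2.7761 × 72 ≈ 199.88 → round up to 200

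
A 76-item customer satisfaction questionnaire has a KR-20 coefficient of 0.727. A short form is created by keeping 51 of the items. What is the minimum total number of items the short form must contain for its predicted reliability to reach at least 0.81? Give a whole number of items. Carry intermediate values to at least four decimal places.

122

First, r for the 51-item form: n = 51/76 = 0.6711, so r_51 = 0.6711·0.727/(1 + (0.6711 − 1)·0.727) = 0.6412
Length factor from the short form to reach 0.81: n' = 0.81(1 − 0.6412) / [0.6412(1 − 0.81)] ≈ 2.3856
Total items = 2.3856 × 51 = 121.67, rounded up to 122.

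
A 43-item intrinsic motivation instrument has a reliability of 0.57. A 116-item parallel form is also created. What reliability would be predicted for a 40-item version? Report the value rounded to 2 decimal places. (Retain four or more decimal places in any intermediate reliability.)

Only the ratio of lengths matters: n = 40/43 = 0.9302
r_{40} = n·r / (1 + (n − 1)·r) = 0.5302 / 0.9602 ≈ 0.5522

0.55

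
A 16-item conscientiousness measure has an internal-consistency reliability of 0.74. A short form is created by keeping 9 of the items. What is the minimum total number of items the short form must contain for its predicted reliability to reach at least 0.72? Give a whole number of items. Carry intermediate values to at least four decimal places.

Short-form reliability: n = 9/16 = 0.5625; r_9 = n·r/(1+(n−1)r) ≈ 0.6155
Then solve for n' with r_old = 0.6155, r_target = 0.72: n' = 0.72(1 − 0.6155)/[0.6155(1 − 0.72)] = 1.6064
Items = 1.6064 × 9 ≈ 14.46 → 15

15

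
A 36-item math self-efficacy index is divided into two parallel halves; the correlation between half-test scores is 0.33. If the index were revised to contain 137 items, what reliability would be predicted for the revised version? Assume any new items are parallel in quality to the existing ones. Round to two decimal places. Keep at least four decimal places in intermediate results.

Full-test reliability from the split-half r: r_full = 2(0.33)/(1 + 0.33) = 0.4962
Then adjust to 137 items: n = 137/36 = 3.8056
r_new = n·r_full / (1 + (n − 1)·r_full) = 1.8883 / 2.3921 ≈ 0.7894

0.79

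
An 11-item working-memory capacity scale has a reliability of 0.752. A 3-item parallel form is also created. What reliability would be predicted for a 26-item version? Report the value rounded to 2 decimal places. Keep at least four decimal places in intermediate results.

0.88

Only the ratio of lengths matters: n = 26/11 = 2.3636
r_{26} = n·r / (1 + (n − 1)·r) = 1.7774 / 2.0254 ≈ 0.8776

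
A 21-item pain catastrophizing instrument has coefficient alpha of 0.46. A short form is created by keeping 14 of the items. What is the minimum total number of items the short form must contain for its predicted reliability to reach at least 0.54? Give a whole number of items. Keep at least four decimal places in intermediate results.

29

Short-form reliability: n = 14/21 = 0.6667; r_14 = n·r/(1+(n−1)r) ≈ 0.3622
Length factor from the short form to reach 0.54: n' = 0.54(1 − 0.3622) / [0.3622(1 − 0.54)] ≈ 2.0672
Items = 2.0672 × 14 ≈ 28.94 → 29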